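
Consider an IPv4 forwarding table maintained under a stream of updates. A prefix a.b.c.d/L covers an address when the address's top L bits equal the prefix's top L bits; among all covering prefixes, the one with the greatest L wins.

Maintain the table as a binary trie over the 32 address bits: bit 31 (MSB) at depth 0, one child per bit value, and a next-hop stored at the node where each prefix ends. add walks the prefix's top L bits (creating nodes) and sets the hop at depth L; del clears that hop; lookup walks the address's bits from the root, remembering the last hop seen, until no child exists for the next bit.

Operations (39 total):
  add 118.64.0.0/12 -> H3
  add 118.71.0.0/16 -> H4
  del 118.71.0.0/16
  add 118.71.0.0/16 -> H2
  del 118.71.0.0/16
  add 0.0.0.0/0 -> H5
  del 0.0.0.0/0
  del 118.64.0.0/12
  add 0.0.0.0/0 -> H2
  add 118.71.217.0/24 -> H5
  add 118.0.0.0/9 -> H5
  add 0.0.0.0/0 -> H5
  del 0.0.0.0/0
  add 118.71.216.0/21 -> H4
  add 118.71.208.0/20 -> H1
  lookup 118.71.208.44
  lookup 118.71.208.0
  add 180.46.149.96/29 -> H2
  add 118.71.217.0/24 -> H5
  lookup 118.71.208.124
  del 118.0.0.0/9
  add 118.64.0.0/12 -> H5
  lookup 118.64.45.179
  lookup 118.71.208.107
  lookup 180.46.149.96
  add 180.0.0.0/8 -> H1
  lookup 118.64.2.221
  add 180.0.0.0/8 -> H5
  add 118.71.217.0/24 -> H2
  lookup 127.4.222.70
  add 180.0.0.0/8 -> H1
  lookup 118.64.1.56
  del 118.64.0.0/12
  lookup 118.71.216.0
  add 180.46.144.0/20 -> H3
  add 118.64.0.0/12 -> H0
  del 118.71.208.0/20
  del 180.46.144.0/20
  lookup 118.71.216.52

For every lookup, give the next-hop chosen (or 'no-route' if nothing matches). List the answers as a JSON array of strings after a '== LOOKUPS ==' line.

Apply in order:
  add 118.64.0.0/12 -> H3 at depth 12
  add 118.71.0.0/16 -> H4 at depth 16
  del 118.71.0.0/16 (clear depth 16)
  add 118.71.0.0/16 -> H2 at depth 16
  del 118.71.0.0/16 (clear depth 16)
  add 0.0.0.0/0 -> H5 at depth 0
  del 0.0.0.0/0 (clear depth 0)
  del 118.64.0.0/12 (clear depth 12)
  add 0.0.0.0/0 -> H2 at depth 0
  add 118.71.217.0/24 -> H5 at depth 24
  add 118.0.0.0/9 -> H5 at depth 9
  add 0.0.0.0/0 -> H5 at depth 0
  del 0.0.0.0/0 (clear depth 0)
  add 118.71.216.0/21 -> H4 at depth 21
  add 118.71.208.0/20 -> H1 at depth 20
  lookup 118.71.208.44: bits 01110110010001111101 walk d0:-→d1:-→d2:-→d3:-→d4:-→d5:-→d6:-→d7:-→d8:-→d9:H5→d10:-→d11:-→d12:-→d13:-→d14:-→d15:-→d16:-→d17:-→d18:-→d19:-→d20:H1 -> H1
  lookup 118.71.208.0: bits 01110110010001111101 walk d0:-→d1:-→d2:-→d3:-→d4:-→d5:-→d6:-→d7:-→d8:-→d9:H5→d10:-→d11:-→d12:-→d13:-→d14:-→d15:-→d16:-→d17:-→d18:-→d19:-→d20:H1 -> H1
  add 180.46.149.96/29 -> H2 at depth 29
  add 118.71.217.0/24 -> H5 at depth 24
  lookup 118.71.208.124: bits 01110110010001111101 walk d0:-→d1:-→d2:-→d3:-→d4:-→d5:-→d6:-→d7:-→d8:-→d9:H5→d10:-→d11:-→d12:-→d13:-→d14:-→d15:-→d16:-→d17:-→d18:-→d19:-→d20:H1 -> H1
  del 118.0.0.0/9 (clear depth 9)
  add 118.64.0.0/12 -> H5 at depth 12
  lookup 118.64.45.179: bits 0111011001000 walk d0:-→d1:-→d2:-→d3:-→d4:-→d5:-→d6:-→d7:-→d8:-→d9:-→d10:-→d11:-→d12:H5→d13:- -> H5
  lookup 118.71.208.107: bits 01110110010001111101 walk d0:-→d1:-→d2:-→d3:-→d4:-→d5:-→d6:-→d7:-→d8:-→d9:-→d10:-→d11:-→d12:H5→d13:-→d14:-→d15:-→d16:-→d17:-→d18:-→d19:-→d20:H1 -> H1
  lookup 180.46.149.96: bits 10110100001011101001010101100 walk d0:-→d1:-→d2:-→d3:-→d4:-→d5:-→d6:-→d7:-→d8:-→d9:-→d10:-→d11:-→d12:-→d13:-→d14:-→d15:-→d16:-→d17:-→d18:-→d19:-→d20:-→d21:-→d22:-→d23:-→d24:-→d25:-→d26:-→d27:-→d28:-→d29:H2 -> H2
  add 180.0.0.0/8 -> H1 at depth 8
  lookup 118.64.2.221: bits 0111011001000 walk d0:-→d1:-→d2:-→d3:-→d4:-→d5:-→d6:-→d7:-→d8:-→d9:-→d10:-→d11:-→d12:H5→d13:- -> H5
  add 180.0.0.0/8 -> H5 at depth 8
  add 118.71.217.0/24 -> H2 at depth 24
  lookup 127.4.222.70: bits 0111 walk d0:-→d1:-→d2:-→d3:-→d4:- -> no-route
  add 180.0.0.0/8 -> H1 at depth 8
  lookup 118.64.1.56: bits 0111011001000 walk d0:-→d1:-→d2:-→d3:-→d4:-→d5:-→d6:-→d7:-→d8:-→d9:-→d10:-→d11:-→d12:H5→d13:- -> H5
  del 118.64.0.0/12 (clear depth 12)
  lookup 118.71.216.0: bits 01110110010001111101100 walk d0:-→d1:-→d2:-→d3:-→d4:-→d5:-→d6:-→d7:-→d8:-→d9:-→d10:-→d11:-→d12:-→d13:-→d14:-→d15:-→d16:-→d17:-→d18:-→d19:-→d20:H1→d21:H4→d22:-→d23:- -> H4
  add 180.46.144.0/20 -> H3 at depth 20
  add 118.64.0.0/12 -> H0 at depth 12
  del 118.71.208.0/20 (clear depth 20)
  del 180.46.144.0/20 (clear depth 20)
  lookup 118.71.216.52: bits 01110110010001111101100 walk d0:-→d1:-→d2:-→d3:-→d4:-→d5:-→d6:-→d7:-→d8:-→d9:-→d10:-→d11:-→d12:H0→d13:-→d14:-→d15:-→d16:-→d17:-→d18:-→d19:-→d20:-→d21:H4→d22:-→d23:- -> H4

== LOOKUPS ==
["H1","H1","H1","H5","H1","H2","H5","no-route","H5","H4","H4"]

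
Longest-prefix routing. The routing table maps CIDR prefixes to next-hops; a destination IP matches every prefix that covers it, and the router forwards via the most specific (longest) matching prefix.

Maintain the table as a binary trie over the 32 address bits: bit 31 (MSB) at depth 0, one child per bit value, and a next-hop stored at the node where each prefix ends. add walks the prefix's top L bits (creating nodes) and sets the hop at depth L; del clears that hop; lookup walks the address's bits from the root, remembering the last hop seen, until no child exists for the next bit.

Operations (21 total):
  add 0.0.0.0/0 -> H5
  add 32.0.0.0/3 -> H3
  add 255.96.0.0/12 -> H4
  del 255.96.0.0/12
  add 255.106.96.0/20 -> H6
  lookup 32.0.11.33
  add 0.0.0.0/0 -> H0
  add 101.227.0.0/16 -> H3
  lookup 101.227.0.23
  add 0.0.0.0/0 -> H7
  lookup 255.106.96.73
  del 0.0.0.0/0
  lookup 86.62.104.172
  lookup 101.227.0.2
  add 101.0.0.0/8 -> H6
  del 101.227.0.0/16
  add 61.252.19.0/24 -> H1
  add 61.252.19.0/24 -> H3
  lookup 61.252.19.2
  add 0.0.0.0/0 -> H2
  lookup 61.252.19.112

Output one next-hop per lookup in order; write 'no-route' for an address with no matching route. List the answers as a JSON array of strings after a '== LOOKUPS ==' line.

Apply in order:
  + 0.0.0.0/0 (H5) depth=0
  + 32.0.0.0/3 (H3) depth=3
  + 255.96.0.0/12 (H4) depth=12
  - 255.96.0.0/12 clear@12
  + 255.106.96.0/20 (H6) depth=20
  ? 32.0.11.33  path d0:H5→d1:-→d2:-→d3:H3  best=H3
  + 0.0.0.0/0 (H0) depth=0
  + 101.227.0.0/16 (H3) depth=16
  ? 101.227.0.23  path d0:H0→d1:-→d2:-→d3:-→d4:-→d5:-→d6:-→d7:-→d8:-→d9:-→d10:-→d11:-→d12:-→d13:-→d14:-→d15:-→d16:H3  best=H3
  + 0.0.0.0/0 (H7) depth=0
  ? 255.106.96.73  path d0:H7→d1:-→d2:-→d3:-→d4:-→d5:-→d6:-→d7:-→d8:-→d9:-→d10:-→d11:-→d12:-→d13:-→d14:-→d15:-→d16:-→d17:-→d18:-→d19:-→d20:H6  best=H6
  - 0.0.0.0/0 clear@0
  ? 86.62.104.172  path d0:-→d1:-→d2:-  best=no-route
  ? 101.227.0.2  path d0:-→d1:-→d2:-→d3:-→d4:-→d5:-→d6:-→d7:-→d8:-→d9:-→d10:-→d11:-→d12:-→d13:-→d14:-→d15:-→d16:H3  best=H3
  + 101.0.0.0/8 (H6) depth=8
  - 101.227.0.0/16 clear@16
  + 61.252.19.0/24 (H1) depth=24
  + 61.252.19.0/24 (H3) depth=24
  ? 61.252.19.2  path d0:-→d1:-→d2:-→d3:H3→d4:-→d5:-→d6:-→d7:-→d8:-→d9:-→d10:-→d11:-→d12:-→d13:-→d14:-→d15:-→d16:-→d17:-→d18:-→d19:-→d20:-→d21:-→d22:-→d23:-→d24:H3  best=H3
  + 0.0.0.0/0 (H2) depth=0
  ? 61.252.19.112  path d0:H2→d1:-→d2:-→d3:H3→d4:-→d5:-→d6:-→d7:-→d8:-→d9:-→d10:-→d11:-→d12:-→d13:-→d14:-→d15:-→d16:-→d17:-→d18:-→d19:-→d20:-→d21:-→d22:-→d23:-→d24:H3  best=H3

== LOOKUPS ==
["H3","H3","H6","no-route","H3","H3","H3"]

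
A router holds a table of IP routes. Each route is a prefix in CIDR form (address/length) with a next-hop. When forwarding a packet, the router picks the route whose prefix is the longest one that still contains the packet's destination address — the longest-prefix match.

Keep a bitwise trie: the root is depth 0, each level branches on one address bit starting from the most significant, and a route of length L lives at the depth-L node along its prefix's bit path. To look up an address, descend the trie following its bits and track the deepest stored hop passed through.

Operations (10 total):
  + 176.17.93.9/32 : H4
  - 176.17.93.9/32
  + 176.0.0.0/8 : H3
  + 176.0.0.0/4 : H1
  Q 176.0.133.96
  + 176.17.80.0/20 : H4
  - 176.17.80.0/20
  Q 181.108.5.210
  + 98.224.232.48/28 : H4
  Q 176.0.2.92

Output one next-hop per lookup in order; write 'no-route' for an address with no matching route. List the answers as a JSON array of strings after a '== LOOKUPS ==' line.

Process each operation:
  + 176.17.93.9/32 (H4) depth=32
  - 176.17.93.9/32 clear@32
  + 176.0.0.0/8 (H3) depth=8
  + 176.0.0.0/4 (H1) depth=4
  ? 176.0.133.96  path d0:-→d1:-→d2:-→d3:-→d4:H1→d5:-→d6:-→d7:-→d8:H3→d9:-→d10:-→d11:-  best=H3
  + 176.17.80.0/20 (H4) depth=20
  - 176.17.80.0/20 clear@20
  ? 181.108.5.210  path d0:-→d1:-→d2:-→d3:-→d4:H1→d5:-  best=H1
  + 98.224.232.48/28 (H4) depth=28
  ? 176.0.2.92  path d0:-→d1:-→d2:-→d3:-→d4:H1→d5:-→d6:-→d7:-→d8:H3→d9:-→d10:-→d11:-  best=H3

== LOOKUPS ==
["H3","H1","H3"]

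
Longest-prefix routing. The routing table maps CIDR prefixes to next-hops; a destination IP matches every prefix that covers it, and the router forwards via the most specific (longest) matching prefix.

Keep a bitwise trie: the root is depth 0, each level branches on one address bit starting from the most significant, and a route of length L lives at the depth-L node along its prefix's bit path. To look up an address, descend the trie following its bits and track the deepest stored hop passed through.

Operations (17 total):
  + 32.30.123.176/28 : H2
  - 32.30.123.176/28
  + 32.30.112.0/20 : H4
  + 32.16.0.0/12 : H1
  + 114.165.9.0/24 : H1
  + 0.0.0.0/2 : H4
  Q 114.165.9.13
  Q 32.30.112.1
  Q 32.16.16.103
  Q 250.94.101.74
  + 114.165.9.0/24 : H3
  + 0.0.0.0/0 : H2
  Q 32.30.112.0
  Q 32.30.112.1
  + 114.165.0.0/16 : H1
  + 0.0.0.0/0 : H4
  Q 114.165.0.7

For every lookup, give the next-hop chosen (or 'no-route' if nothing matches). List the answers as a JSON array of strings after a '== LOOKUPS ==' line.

Trace:
  + 32.30.123.176/28 (H2) depth=28
  del 32.30.123.176/28 (clear depth 28)
  + 32.30.112.0/20 (H4) depth=20
  + 32.16.0.0/12 (H1) depth=12
  + 114.165.9.0/24 (H1) depth=24
  + 0.0.0.0/2 (H4) depth=2
  ? 114.165.9.13  path d0:-→d1:-→d2:-→d3:-→d4:-→d5:-→d6:-→d7:-→d8:-→d9:-→d10:-→d11:-→d12:-→d13:-→d14:-→d15:-→d16:-→d17:-→d18:-→d19:-→d20:-→d21:-→d22:-→d23:-→d24:H1  best=H1
  ? 32.30.112.1  path d0:-→d1:-→d2:H4→d3:-→d4:-→d5:-→d6:-→d7:-→d8:-→d9:-→d10:-→d11:-→d12:H1→d13:-→d14:-→d15:-→d16:-→d17:-→d18:-→d19:-→d20:H4  best=H4
  ? 32.16.16.103  path d0:-→d1:-→d2:H4→d3:-→d4:-→d5:-→d6:-→d7:-→d8:-→d9:-→d10:-→d11:-→d12:H1  best=H1
  ? 250.94.101.74  path d0:-  best=no-route
  + 114.165.9.0/24 (H3) depth=24
  + 0.0.0.0/0 (H2) depth=0
  ? 32.30.112.0  path d0:H2→d1:-→d2:H4→d3:-→d4:-→d5:-→d6:-→d7:-→d8:-→d9:-→d10:-→d11:-→d12:H1→d13:-→d14:-→d15:-→d16:-→d17:-→d18:-→d19:-→d20:H4  best=H4
  ? 32.30.112.1  path d0:H2→d1:-→d2:H4→d3:-→d4:-→d5:-→d6:-→d7:-→d8:-→d9:-→d10:-→d11:-→d12:H1→d13:-→d14:-→d15:-→d16:-→d17:-→d18:-→d19:-→d20:H4  best=H4
  + 114.165.0.0/16 (H1) depth=16
  + 0.0.0.0/0 (H4) depth=0
  ? 114.165.0.7  path d0:H4→d1:-→d2:-→d3:-→d4:-→d5:-→d6:-→d7:-→d8:-→d9:-→d10:-→d11:-→d12:-→d13:-→d14:-→d15:-→d16:H1→d17:-→d18:-→d19:-→d20:-  best=H1

== LOOKUPS ==
["H1","H4","H1","no-route","H4","H4","H1"]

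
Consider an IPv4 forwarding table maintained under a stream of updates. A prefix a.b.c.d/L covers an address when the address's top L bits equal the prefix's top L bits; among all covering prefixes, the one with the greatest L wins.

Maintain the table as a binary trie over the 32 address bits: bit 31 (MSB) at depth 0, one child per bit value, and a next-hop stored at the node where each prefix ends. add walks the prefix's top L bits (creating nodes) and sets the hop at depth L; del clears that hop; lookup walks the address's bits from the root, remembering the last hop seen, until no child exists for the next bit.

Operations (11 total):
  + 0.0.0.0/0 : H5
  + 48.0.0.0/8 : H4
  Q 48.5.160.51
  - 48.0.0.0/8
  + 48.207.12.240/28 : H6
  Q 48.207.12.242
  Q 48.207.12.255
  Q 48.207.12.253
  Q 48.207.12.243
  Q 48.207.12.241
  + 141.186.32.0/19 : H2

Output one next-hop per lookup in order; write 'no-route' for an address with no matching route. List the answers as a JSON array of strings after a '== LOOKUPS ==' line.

Apply in order:
  + 0.0.0.0/0 (H5) depth=0
  + 48.0.0.0/8 (H4) depth=8
  Q 48.5.160.51: descend 00110000 ; hops seen [H5,H4] ; pick H4
  - 48.0.0.0/8 clear@8
  + 48.207.12.240/28 (H6) depth=28
  Q 48.207.12.242: descend 0011000011001111000011001111 ; hops seen [H5,H6] ; pick H6
  Q 48.207.12.255: descend 0011000011001111000011001111 ; hops seen [H5,H6] ; pick H6
  Q 48.207.12.253: descend 0011000011001111000011001111 ; hops seen [H5,H6] ; pick H6
  Q 48.207.12.243: descend 0011000011001111000011001111 ; hops seen [H5,H6] ; pick H6
  Q 48.207.12.241: descend 0011000011001111000011001111 ; hops seen [H5,H6] ; pick H6
  + 141.186.32.0/19 (H2) depth=19

== LOOKUPS ==
["H4","H6","H6","H6","H6","H6"]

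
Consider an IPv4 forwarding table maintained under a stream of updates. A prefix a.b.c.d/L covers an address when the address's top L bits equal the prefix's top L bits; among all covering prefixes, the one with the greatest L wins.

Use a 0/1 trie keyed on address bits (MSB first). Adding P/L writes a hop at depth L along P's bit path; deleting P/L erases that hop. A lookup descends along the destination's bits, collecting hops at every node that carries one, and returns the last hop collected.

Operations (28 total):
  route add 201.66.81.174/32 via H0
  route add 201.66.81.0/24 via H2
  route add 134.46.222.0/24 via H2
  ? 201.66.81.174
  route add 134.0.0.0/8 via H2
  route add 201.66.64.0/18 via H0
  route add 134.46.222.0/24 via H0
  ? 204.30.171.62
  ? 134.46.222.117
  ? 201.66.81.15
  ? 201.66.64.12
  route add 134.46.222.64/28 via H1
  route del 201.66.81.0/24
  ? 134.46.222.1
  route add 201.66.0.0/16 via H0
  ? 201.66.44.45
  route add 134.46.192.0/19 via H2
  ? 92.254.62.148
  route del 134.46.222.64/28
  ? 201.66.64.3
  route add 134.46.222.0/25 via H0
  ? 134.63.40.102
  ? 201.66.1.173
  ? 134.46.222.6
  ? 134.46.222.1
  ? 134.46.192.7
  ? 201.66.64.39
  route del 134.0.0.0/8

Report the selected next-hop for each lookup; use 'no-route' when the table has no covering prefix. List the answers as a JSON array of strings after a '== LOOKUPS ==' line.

Trace:
  + 201.66.81.174/32 (H0) depth=32
  + 201.66.81.0/24 (H2) depth=24
  + 134.46.222.0/24 (H2) depth=24
  Q 201.66.81.174: descend 11001001010000100101000110101110 ; hops seen [H2,H0] ; pick H0
  + 134.0.0.0/8 (H2) depth=8
  + 201.66.64.0/18 (H0) depth=18
  + 134.46.222.0/24 (H0) depth=24
  Q 204.30.171.62: descend 11001 ; hops seen [∅] ; pick no-route
  Q 134.46.222.117: descend 100001100010111011011110 ; hops seen [H2,H0] ; pick H0
  Q 201.66.81.15: descend 110010010100001001010001 ; hops seen [H0,H2] ; pick H2
  Q 201.66.64.12: descend 1100100101000010010 ; hops seen [H0] ; pick H0
  + 134.46.222.64/28 (H1) depth=28
  del 201.66.81.0/24 (clear depth 24)
  Q 134.46.222.1: descend 1000011000101110110111100 ; hops seen [H2,H0] ; pick H0
  + 201.66.0.0/16 (H0) depth=16
  Q 201.66.44.45: descend 11001001010000100 ; hops seen [H0] ; pick H0
  + 134.46.192.0/19 (H2) depth=19
  Q 92.254.62.148: descend ε ; hops seen [∅] ; pick no-route
  del 134.46.222.64/28 (clear depth 28)
  Q 201.66.64.3: descend 1100100101000010010 ; hops seen [H0,H0] ; pick H0
  + 134.46.222.0/25 (H0) depth=25
  Q 134.63.40.102: descend 10000110001 ; hops seen [H2] ; pick H2
  Q 201.66.1.173: descend 11001001010000100 ; hops seen [H0] ; pick H0
  Q 134.46.222.6: descend 1000011000101110110111100 ; hops seen [H2,H2,H0,H0] ; pick H0
  Q 134.46.222.1: descend 1000011000101110110111100 ; hops seen [H2,H2,H0,H0] ; pick H0
  Q 134.46.192.7: descend 1000011000101110110 ; hops seen [H2,H2] ; pick H2
  Q 201.66.64.39: descend 1100100101000010010 ; hops seen [H0,H0] ; pick H0
  del 134.0.0.0/8 (clear depth 8)

== LOOKUPS ==
["H0","no-route","H0","H2","H0","H0","H0","no-route","H0","H2","H0","H0","H0","H2","H0"]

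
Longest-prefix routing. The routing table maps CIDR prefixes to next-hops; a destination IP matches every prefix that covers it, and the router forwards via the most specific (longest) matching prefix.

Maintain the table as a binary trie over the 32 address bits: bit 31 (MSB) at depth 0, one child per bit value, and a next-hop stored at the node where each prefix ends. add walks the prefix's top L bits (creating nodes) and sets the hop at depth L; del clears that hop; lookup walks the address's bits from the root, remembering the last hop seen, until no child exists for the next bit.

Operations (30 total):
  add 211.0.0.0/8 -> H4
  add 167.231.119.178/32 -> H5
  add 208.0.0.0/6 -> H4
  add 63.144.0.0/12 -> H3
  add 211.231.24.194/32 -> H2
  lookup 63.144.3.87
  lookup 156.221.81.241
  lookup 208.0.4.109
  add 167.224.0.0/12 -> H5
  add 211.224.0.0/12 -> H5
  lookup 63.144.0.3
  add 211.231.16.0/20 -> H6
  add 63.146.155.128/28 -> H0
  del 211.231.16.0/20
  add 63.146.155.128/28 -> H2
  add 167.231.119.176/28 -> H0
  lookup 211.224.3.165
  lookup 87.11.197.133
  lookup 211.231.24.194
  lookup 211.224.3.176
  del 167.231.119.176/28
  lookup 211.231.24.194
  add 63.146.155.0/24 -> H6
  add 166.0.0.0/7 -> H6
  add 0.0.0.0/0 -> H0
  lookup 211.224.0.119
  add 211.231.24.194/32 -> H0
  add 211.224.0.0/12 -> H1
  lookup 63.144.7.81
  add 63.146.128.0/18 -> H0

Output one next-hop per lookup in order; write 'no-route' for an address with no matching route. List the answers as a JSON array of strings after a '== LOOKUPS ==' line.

Trace:
  + 211.0.0.0/8 (H4) depth=8
  + 167.231.119.178/32 (H5) depth=32
  + 208.0.0.0/6 (H4) depth=6
  + 63.144.0.0/12 (H3) depth=12
  + 211.231.24.194/32 (H2) depth=32
  ? 63.144.3.87  path d0:-→d1:-→d2:-→d3:-→d4:-→d5:-→d6:-→d7:-→d8:-→d9:-→d10:-→d11:-→d12:H3  best=H3
  ? 156.221.81.241  path d0:-→d1:-→d2:-  best=no-route
  ? 208.0.4.109  path d0:-→d1:-→d2:-→d3:-→d4:-→d5:-→d6:H4  best=H4
  + 167.224.0.0/12 (H5) depth=12
  + 211.224.0.0/12 (H5) depth=12
  ? 63.144.0.3  path d0:-→d1:-→d2:-→d3:-→d4:-→d5:-→d6:-→d7:-→d8:-→d9:-→d10:-→d11:-→d12:H3  best=H3
  + 211.231.16.0/20 (H6) depth=20
  + 63.146.155.128/28 (H0) depth=28
  del 211.231.16.0/20 (clear depth 20)
  + 63.146.155.128/28 (H2) depth=28
  + 167.231.119.176/28 (H0) depth=28
  ? 211.224.3.165  path d0:-→d1:-→d2:-→d3:-→d4:-→d5:-→d6:H4→d7:-→d8:H4→d9:-→d10:-→d11:-→d12:H5→d13:-  best=H5
  ? 87.11.197.133  path d0:-→d1:-  best=no-route
  ? 211.231.24.194  path d0:-→d1:-→d2:-→d3:-→d4:-→d5:-→d6:H4→d7:-→d8:H4→d9:-→d10:-→d11:-→d12:H5→d13:-→d14:-→d15:-→d16:-→d17:-→d18:-→d19:-→d20:-→d21:-→d22:-→d23:-→d24:-→d25:-→d26:-→d27:-→d28:-→d29:-→d30:-→d31:-→d32:H2  best=H2
  ? 211.224.3.176  path d0:-→d1:-→d2:-→d3:-→d4:-→d5:-→d6:H4→d7:-→d8:H4→d9:-→d10:-→d11:-→d12:H5→d13:-  best=H5
  del 167.231.119.176/28 (clear depth 28)
  ? 211.231.24.194  path d0:-→d1:-→d2:-→d3:-→d4:-→d5:-→d6:H4→d7:-→d8:H4→d9:-→d10:-→d11:-→d12:H5→d13:-→d14:-→d15:-→d16:-→d17:-→d18:-→d19:-→d20:-→d21:-→d22:-→d23:-→d24:-→d25:-→d26:-→d27:-→d28:-→d29:-→d30:-→d31:-→d32:H2  best=H2
  + 63.146.155.0/24 (H6) depth=24
  + 166.0.0.0/7 (H6) depth=7
  + 0.0.0.0/0 (H0) depth=0
  ? 211.224.0.119  path d0:H0→d1:-→d2:-→d3:-→d4:-→d5:-→d6:H4→d7:-→d8:H4→d9:-→d10:-→d11:-→d12:H5→d13:-  best=H5
  + 211.231.24.194/32 (H0) depth=32
  + 211.224.0.0/12 (H1) depth=12
  ? 63.144.7.81  path d0:H0→d1:-→d2:-→d3:-→d4:-→d5:-→d6:-→d7:-→d8:-→d9:-→d10:-→d11:-→d12:H3→d13:-→d14:-  best=H3
  + 63.146.128.0/18 (H0) depth=18

== LOOKUPS ==
["H3","no-route","H4","H3","H5","no-route","H2","H5","H2","H5","H3"]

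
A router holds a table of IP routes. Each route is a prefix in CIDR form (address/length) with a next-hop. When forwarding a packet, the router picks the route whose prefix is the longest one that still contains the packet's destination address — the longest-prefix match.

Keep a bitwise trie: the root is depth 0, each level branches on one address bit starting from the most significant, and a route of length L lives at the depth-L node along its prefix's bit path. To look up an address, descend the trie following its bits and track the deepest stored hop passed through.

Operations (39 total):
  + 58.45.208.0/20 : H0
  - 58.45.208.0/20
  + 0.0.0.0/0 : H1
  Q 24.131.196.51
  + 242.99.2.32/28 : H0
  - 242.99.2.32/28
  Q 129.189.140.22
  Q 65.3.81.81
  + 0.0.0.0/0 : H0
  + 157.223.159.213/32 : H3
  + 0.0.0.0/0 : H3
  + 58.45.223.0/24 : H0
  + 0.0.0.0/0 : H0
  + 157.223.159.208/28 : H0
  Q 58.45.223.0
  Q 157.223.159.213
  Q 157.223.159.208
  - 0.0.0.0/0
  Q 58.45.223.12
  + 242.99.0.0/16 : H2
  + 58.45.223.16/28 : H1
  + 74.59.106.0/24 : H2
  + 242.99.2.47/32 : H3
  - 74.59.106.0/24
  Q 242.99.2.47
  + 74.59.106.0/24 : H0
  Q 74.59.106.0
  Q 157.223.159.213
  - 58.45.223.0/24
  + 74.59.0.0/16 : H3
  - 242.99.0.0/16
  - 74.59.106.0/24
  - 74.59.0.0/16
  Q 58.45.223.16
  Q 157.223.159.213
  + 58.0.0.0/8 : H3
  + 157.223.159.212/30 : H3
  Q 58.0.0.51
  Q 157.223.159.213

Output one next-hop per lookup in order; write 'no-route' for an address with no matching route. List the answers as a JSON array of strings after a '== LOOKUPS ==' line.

Process each operation:
  add 58.45.208.0/20 -> H0 at depth 20
  del 58.45.208.0/20 (clear depth 20)
  add 0.0.0.0/0 -> H1 at depth 0
  Q 24.131.196.51: descend 00 ; hops seen [H1] ; pick H1
  add 242.99.2.32/28 -> H0 at depth 28
  del 242.99.2.32/28 (clear depth 28)
  Q 129.189.140.22: descend 1 ; hops seen [H1] ; pick H1
  Q 65.3.81.81: descend 0 ; hops seen [H1] ; pick H1
  add 0.0.0.0/0 -> H0 at depth 0
  add 157.223.159.213/32 -> H3 at depth 32
  add 0.0.0.0/0 -> H3 at depth 0
  add 58.45.223.0/24 -> H0 at depth 24
  add 0.0.0.0/0 -> H0 at depth 0
  add 157.223.159.208/28 -> H0 at depth 28
  Q 58.45.223.0: descend 001110100010110111011111 ; hops seen [H0,H0] ; pick H0
  Q 157.223.159.213: descend 10011101110111111001111111010101 ; hops seen [H0,H0,H3] ; pick H3
  Q 157.223.159.208: descend 10011101110111111001111111010 ; hops seen [H0,H0] ; pick H0
  del 0.0.0.0/0 (clear depth 0)
  Q 58.45.223.12: descend 001110100010110111011111 ; hops seen [H0] ; pick H0
  add 242.99.0.0/16 -> H2 at depth 16
  add 58.45.223.16/28 -> H1 at depth 28
  add 74.59.106.0/24 -> H2 at depth 24
  add 242.99.2.47/32 -> H3 at depth 32
  del 74.59.106.0/24 (clear depth 24)
  Q 242.99.2.47: descend 11110010011000110000001000101111 ; hops seen [H2,H3] ; pick H3
  add 74.59.106.0/24 -> H0 at depth 24
  Q 74.59.106.0: descend 010010100011101101101010 ; hops seen [H0] ; pick H0
  Q 157.223.159.213: descend 10011101110111111001111111010101 ; hops seen [H0,H3] ; pick H3
  del 58.45.223.0/24 (clear depth 24)
  add 74.59.0.0/16 -> H3 at depth 16
  del 242.99.0.0/16 (clear depth 16)
  del 74.59.106.0/24 (clear depth 24)
  del 74.59.0.0/16 (clear depth 16)
  Q 58.45.223.16: descend 0011101000101101110111110001 ; hops seen [H1] ; pick H1
  Q 157.223.159.213: descend 10011101110111111001111111010101 ; hops seen [H0,H3] ; pick H3
  add 58.0.0.0/8 -> H3 at depth 8
  add 157.223.159.212/30 -> H3 at depth 30
  Q 58.0.0.51: descend 0011101000 ; hops seen [H3] ; pick H3
  Q 157.223.159.213: descend 10011101110111111001111111010101 ; hops seen [H0,H3,H3] ; pick H3

== LOOKUPS ==
["H1","H1","H1","H0","H3","H0","H0","H3","H0","H3","H1","H3","H3","H3"]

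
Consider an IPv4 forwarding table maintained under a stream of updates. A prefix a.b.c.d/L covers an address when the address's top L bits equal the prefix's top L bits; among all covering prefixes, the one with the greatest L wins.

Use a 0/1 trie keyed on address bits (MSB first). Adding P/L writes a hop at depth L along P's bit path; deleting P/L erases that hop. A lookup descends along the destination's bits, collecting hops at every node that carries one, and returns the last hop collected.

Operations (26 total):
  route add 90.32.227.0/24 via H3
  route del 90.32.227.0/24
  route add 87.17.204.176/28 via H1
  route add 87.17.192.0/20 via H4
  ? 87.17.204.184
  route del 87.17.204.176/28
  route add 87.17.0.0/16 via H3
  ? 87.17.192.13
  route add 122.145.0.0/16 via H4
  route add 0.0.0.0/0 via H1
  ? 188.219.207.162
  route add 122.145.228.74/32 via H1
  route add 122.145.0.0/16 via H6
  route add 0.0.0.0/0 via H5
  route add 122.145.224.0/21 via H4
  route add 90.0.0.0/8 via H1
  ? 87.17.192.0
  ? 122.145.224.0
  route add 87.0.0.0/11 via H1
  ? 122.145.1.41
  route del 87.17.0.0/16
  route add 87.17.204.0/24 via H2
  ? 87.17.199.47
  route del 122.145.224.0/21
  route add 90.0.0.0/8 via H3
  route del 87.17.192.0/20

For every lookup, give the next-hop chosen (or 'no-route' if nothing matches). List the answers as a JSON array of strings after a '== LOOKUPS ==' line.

Apply in order:
  + 90.32.227.0/24 (H3) depth=24
  del 90.32.227.0/24 (clear depth 24)
  + 87.17.204.176/28 (H1) depth=28
  + 87.17.192.0/20 (H4) depth=20
  lookup 87.17.204.184: bits 0101011100010001110011001011 walk d0:-→d1:-→d2:-→d3:-→d4:-→d5:-→d6:-→d7:-→d8:-→d9:-→d10:-→d11:-→d12:-→d13:-→d14:-→d15:-→d16:-→d17:-→d18:-→d19:-→d20:H4→d21:-→d22:-→d23:-→d24:-→d25:-→d26:-→d27:-→d28:H1 -> H1
  del 87.17.204.176/28 (clear depth 28)
  + 87.17.0.0/16 (H3) depth=16
  lookup 87.17.192.13: bits 01010111000100011100 walk d0:-→d1:-→d2:-→d3:-→d4:-→d5:-→d6:-→d7:-→d8:-→d9:-→d10:-→d11:-→d12:-→d13:-→d14:-→d15:-→d16:H3→d17:-→d18:-→d19:-→d20:H4 -> H4
  + 122.145.0.0/16 (H4) depth=16
  + 0.0.0.0/0 (H1) depth=0
  lookup 188.219.207.162: bits ε walk d0:H1 -> H1
  + 122.145.228.74/32 (H1) depth=32
  + 122.145.0.0/16 (H6) depth=16
  + 0.0.0.0/0 (H5) depth=0
  + 122.145.224.0/21 (H4) depth=21
  + 90.0.0.0/8 (H1) depth=8
  lookup 87.17.192.0: bits 01010111000100011100 walk d0:H5→d1:-→d2:-→d3:-→d4:-→d5:-→d6:-→d7:-→d8:-→d9:-→d10:-→d11:-→d12:-→d13:-→d14:-→d15:-→d16:H3→d17:-→d18:-→d19:-→d20:H4 -> H4
  lookup 122.145.224.0: bits 011110101001000111100 walk d0:H5→d1:-→d2:-→d3:-→d4:-→d5:-→d6:-→d7:-→d8:-→d9:-→d10:-→d11:-→d12:-→d13:-→d14:-→d15:-→d16:H6→d17:-→d18:-→d19:-→d20:-→d21:H4 -> H4
  + 87.0.0.0/11 (H1) depth=11
  lookup 122.145.1.41: bits 0111101010010001 walk d0:H5→d1:-→d2:-→d3:-→d4:-→d5:-→d6:-→d7:-→d8:-→d9:-→d10:-→d11:-→d12:-→d13:-→d14:-→d15:-→d16:H6 -> H6
  del 87.17.0.0/16 (clear depth 16)
  + 87.17.204.0/24 (H2) depth=24
  lookup 87.17.199.47: bits 01010111000100011100 walk d0:H5→d1:-→d2:-→d3:-→d4:-→d5:-→d6:-→d7:-→d8:-→d9:-→d10:-→d11:H1→d12:-→d13:-→d14:-→d15:-→d16:-→d17:-→d18:-→d19:-→d20:H4 -> H4
  del 122.145.224.0/21 (clear depth 21)
  + 90.0.0.0/8 (H3) depth=8
  del 87.17.192.0/20 (clear depth 20)

== LOOKUPS ==
["H1","H4","H1","H4","H4","H6","H4"]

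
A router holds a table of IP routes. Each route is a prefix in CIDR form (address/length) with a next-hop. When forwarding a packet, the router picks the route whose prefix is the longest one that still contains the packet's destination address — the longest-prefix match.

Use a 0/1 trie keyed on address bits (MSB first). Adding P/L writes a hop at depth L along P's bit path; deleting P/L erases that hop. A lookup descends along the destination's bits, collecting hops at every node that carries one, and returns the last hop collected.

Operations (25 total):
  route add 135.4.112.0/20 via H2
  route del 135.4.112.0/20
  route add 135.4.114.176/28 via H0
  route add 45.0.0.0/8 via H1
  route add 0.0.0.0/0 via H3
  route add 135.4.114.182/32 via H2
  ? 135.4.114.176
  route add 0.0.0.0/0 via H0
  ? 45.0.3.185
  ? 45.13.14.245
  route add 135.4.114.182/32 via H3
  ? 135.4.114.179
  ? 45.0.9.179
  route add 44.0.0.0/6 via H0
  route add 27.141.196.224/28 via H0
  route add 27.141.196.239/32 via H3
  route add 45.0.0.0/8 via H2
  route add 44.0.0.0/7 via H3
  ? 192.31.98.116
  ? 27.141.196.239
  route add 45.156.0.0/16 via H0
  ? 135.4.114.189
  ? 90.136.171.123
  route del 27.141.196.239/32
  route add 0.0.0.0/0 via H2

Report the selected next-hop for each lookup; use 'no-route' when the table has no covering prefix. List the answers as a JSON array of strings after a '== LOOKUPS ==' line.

Trace:
  add 135.4.112.0/20 -> H2 at depth 20
  del 135.4.112.0/20 (clear depth 20)
  add 135.4.114.176/28 -> H0 at depth 28
  add 45.0.0.0/8 -> H1 at depth 8
  add 0.0.0.0/0 -> H3 at depth 0
  add 135.4.114.182/32 -> H2 at depth 32
  Q 135.4.114.176: descend 10000111000001000111001010110 ; hops seen [H3,H0] ; pick H0
  add 0.0.0.0/0 -> H0 at depth 0
  Q 45.0.3.185: descend 00101101 ; hops seen [H0,H1] ; pick H1
  Q 45.13.14.245: descend 00101101 ; hops seen [H0,H1] ; pick H1
  add 135.4.114.182/32 -> H3 at depth 32
  Q 135.4.114.179: descend 10000111000001000111001010110 ; hops seen [H0,H0] ; pick H0
  Q 45.0.9.179: descend 00101101 ; hops seen [H0,H1] ; pick H1
  add 44.0.0.0/6 -> H0 at depth 6
  add 27.141.196.224/28 -> H0 at depth 28
  add 27.141.196.239/32 -> H3 at depth 32
  add 45.0.0.0/8 -> H2 at depth 8
  add 44.0.0.0/7 -> H3 at depth 7
  Q 192.31.98.116: descend 1 ; hops seen [H0] ; pick H0
  Q 27.141.196.239: descend 00011011100011011100010011101111 ; hops seen [H0,H0,H3] ; pick H3
  add 45.156.0.0/16 -> H0 at depth 16
  Q 135.4.114.189: descend 1000011100000100011100101011 ; hops seen [H0,H0] ; pick H0
  Q 90.136.171.123: descend 0 ; hops seen [H0] ; pick H0
  del 27.141.196.239/32 (clear depth 32)
  add 0.0.0.0/0 -> H2 at depth 0

== LOOKUPS ==
["H0","H1","H1","H0","H1","H0","H3","H0","H0"]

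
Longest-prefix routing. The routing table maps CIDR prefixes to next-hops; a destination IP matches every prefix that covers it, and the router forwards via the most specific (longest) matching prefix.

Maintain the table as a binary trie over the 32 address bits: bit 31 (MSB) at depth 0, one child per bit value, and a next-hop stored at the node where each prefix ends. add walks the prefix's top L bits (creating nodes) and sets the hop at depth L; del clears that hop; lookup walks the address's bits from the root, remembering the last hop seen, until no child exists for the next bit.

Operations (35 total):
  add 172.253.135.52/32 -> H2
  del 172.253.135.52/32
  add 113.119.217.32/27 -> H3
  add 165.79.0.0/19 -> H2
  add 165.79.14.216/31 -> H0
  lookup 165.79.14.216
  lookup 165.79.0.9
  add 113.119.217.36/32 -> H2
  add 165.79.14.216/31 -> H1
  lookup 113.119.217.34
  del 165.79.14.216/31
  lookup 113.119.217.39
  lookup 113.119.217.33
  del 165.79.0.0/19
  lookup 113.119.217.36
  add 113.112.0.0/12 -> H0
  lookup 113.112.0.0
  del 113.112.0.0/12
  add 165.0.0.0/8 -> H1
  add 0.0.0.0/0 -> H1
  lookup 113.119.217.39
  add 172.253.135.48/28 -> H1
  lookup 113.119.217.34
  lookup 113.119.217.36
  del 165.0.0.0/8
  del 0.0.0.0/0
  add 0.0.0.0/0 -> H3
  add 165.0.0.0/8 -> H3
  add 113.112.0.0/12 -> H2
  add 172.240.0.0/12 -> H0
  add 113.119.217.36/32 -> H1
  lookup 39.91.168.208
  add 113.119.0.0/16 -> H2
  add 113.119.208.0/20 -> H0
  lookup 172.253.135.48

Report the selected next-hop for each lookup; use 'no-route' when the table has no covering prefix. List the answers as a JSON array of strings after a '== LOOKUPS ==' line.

Trace:
  add 172.253.135.52/32 -> H2 at depth 32
  - 172.253.135.52/32 clear@32
  add 113.119.217.32/27 -> H3 at depth 27
  add 165.79.0.0/19 -> H2 at depth 19
  add 165.79.14.216/31 -> H0 at depth 31
  ? 165.79.14.216  path d0:-→d1:-→d2:-→d3:-→d4:-→d5:-→d6:-→d7:-→d8:-→d9:-→d10:-→d11:-→d12:-→d13:-→d14:-→d15:-→d16:-→d17:-→d18:-→d19:H2→d20:-→d21:-→d22:-→d23:-→d24:-→d25:-→d26:-→d27:-→d28:-→d29:-→d30:-→d31:H0  best=H0
  ? 165.79.0.9  path d0:-→d1:-→d2:-→d3:-→d4:-→d5:-→d6:-→d7:-→d8:-→d9:-→d10:-→d11:-→d12:-→d13:-→d14:-→d15:-→d16:-→d17:-→d18:-→d19:H2→d20:-  best=H2
  add 113.119.217.36/32 -> H2 at depth 32
  add 165.79.14.216/31 -> H1 at depth 31
  ? 113.119.217.34  path d0:-→d1:-→d2:-→d3:-→d4:-→d5:-→d6:-→d7:-→d8:-→d9:-→d10:-→d11:-→d12:-→d13:-→d14:-→d15:-→d16:-→d17:-→d18:-→d19:-→d20:-→d21:-→d22:-→d23:-→d24:-→d25:-→d26:-→d27:H3→d28:-→d29:-  best=H3
  - 165.79.14.216/31 clear@31
  ? 113.119.217.39  path d0:-→d1:-→d2:-→d3:-→d4:-→d5:-→d6:-→d7:-→d8:-→d9:-→d10:-→d11:-→d12:-→d13:-→d14:-→d15:-→d16:-→d17:-→d18:-→d19:-→d20:-→d21:-→d22:-→d23:-→d24:-→d25:-→d26:-→d27:H3→d28:-→d29:-→d30:-  best=H3
  ? 113.119.217.33  path d0:-→d1:-→d2:-→d3:-→d4:-→d5:-→d6:-→d7:-→d8:-→d9:-→d10:-→d11:-→d12:-→d13:-→d14:-→d15:-→d16:-→d17:-→d18:-→d19:-→d20:-→d21:-→d22:-→d23:-→d24:-→d25:-→d26:-→d27:H3→d28:-→d29:-  best=H3
  - 165.79.0.0/19 clear@19
  ? 113.119.217.36  path d0:-→d1:-→d2:-→d3:-→d4:-→d5:-→d6:-→d7:-→d8:-→d9:-→d10:-→d11:-→d12:-→d13:-→d14:-→d15:-→d16:-→d17:-→d18:-→d19:-→d20:-→d21:-→d22:-→d23:-→d24:-→d25:-→d26:-→d27:H3→d28:-→d29:-→d30:-→d31:-→d32:H2  best=H2
  add 113.112.0.0/12 -> H0 at depth 12
  ? 113.112.0.0  path d0:-→d1:-→d2:-→d3:-→d4:-→d5:-→d6:-→d7:-→d8:-→d9:-→d10:-→d11:-→d12:H0→d13:-  best=H0
  - 113.112.0.0/12 clear@12
  add 165.0.0.0/8 -> H1 at depth 8
  add 0.0.0.0/0 -> H1 at depth 0
  ? 113.119.217.39  path d0:H1→d1:-→d2:-→d3:-→d4:-→d5:-→d6:-→d7:-→d8:-→d9:-→d10:-→d11:-→d12:-→d13:-→d14:-→d15:-→d16:-→d17:-→d18:-→d19:-→d20:-→d21:-→d22:-→d23:-→d24:-→d25:-→d26:-→d27:H3→d28:-→d29:-→d30:-  best=H3
  add 172.253.135.48/28 -> H1 at depth 28
  ? 113.119.217.34  path d0:H1→d1:-→d2:-→d3:-→d4:-→d5:-→d6:-→d7:-→d8:-→d9:-→d10:-→d11:-→d12:-→d13:-→d14:-→d15:-→d16:-→d17:-→d18:-→d19:-→d20:-→d21:-→d22:-→d23:-→d24:-→d25:-→d26:-→d27:H3→d28:-→d29:-  best=H3
  ? 113.119.217.36  path d0:H1→d1:-→d2:-→d3:-→d4:-→d5:-→d6:-→d7:-→d8:-→d9:-→d10:-→d11:-→d12:-→d13:-→d14:-→d15:-→d16:-→d17:-→d18:-→d19:-→d20:-→d21:-→d22:-→d23:-→d24:-→d25:-→d26:-→d27:H3→d28:-→d29:-→d30:-→d31:-→d32:H2  best=H2
  - 165.0.0.0/8 clear@8
  - 0.0.0.0/0 clear@0
  add 0.0.0.0/0 -> H3 at depth 0
  add 165.0.0.0/8 -> H3 at depth 8
  add 113.112.0.0/12 -> H2 at depth 12
  add 172.240.0.0/12 -> H0 at depth 12
  add 113.119.217.36/32 -> H1 at depth 32
  ? 39.91.168.208  path d0:H3→d1:-  best=H3
  add 113.119.0.0/16 -> H2 at depth 16
  add 113.119.208.0/20 -> H0 at depth 20
  ? 172.253.135.48  path d0:H3→d1:-→d2:-→d3:-→d4:-→d5:-→d6:-→d7:-→d8:-→d9:-→d10:-→d11:-→d12:H0→d13:-→d14:-→d15:-→d16:-→d17:-→d18:-→d19:-→d20:-→d21:-→d22:-→d23:-→d24:-→d25:-→d26:-→d27:-→d28:H1→d29:-  best=H1

== LOOKUPS ==
["H0","H2","H3","H3","H3","H2","H0","H3","H3","H2","H3","H1"]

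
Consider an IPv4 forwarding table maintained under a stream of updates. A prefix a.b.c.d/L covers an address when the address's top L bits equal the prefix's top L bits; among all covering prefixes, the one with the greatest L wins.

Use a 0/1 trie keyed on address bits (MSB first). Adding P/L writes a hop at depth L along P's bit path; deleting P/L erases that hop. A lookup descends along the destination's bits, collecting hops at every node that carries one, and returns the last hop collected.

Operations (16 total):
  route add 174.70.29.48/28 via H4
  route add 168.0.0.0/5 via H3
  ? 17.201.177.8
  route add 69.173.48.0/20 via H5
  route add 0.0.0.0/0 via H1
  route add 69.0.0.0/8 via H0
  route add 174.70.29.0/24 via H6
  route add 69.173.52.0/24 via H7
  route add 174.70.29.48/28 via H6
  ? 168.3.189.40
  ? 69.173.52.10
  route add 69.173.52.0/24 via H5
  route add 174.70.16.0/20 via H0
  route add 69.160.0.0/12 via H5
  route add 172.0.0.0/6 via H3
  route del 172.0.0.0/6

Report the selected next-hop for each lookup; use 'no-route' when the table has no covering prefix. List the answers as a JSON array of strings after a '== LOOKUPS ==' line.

Process each operation:
  add 174.70.29.48/28 -> H4 at depth 28
  add 168.0.0.0/5 -> H3 at depth 5
  lookup 17.201.177.8: bits ε walk d0:- -> no-route
  add 69.173.48.0/20 -> H5 at depth 20
  add 0.0.0.0/0 -> H1 at depth 0
  add 69.0.0.0/8 -> H0 at depth 8
  add 174.70.29.0/24 -> H6 at depth 24
  add 69.173.52.0/24 -> H7 at depth 24
  add 174.70.29.48/28 -> H6 at depth 28
  lookup 168.3.189.40: bits 10101 walk d0:H1→d1:-→d2:-→d3:-→d4:-→d5:H3 -> H3
  lookup 69.173.52.10: bits 010001011010110100110100 walk d0:H1→d1:-→d2:-→d3:-→d4:-→d5:-→d6:-→d7:-→d8:H0→d9:-→d10:-→d11:-→d12:-→d13:-→d14:-→d15:-→d16:-→d17:-→d18:-→d19:-→d20:H5→d21:-→d22:-→d23:-→d24:H7 -> H7
  add 69.173.52.0/24 -> H5 at depth 24
  add 174.70.16.0/20 -> H0 at depth 20
  add 69.160.0.0/12 -> H5 at depth 12
  add 172.0.0.0/6 -> H3 at depth 6
  del 172.0.0.0/6 (clear depth 6)

== LOOKUPS ==
["no-route","H3","H7"]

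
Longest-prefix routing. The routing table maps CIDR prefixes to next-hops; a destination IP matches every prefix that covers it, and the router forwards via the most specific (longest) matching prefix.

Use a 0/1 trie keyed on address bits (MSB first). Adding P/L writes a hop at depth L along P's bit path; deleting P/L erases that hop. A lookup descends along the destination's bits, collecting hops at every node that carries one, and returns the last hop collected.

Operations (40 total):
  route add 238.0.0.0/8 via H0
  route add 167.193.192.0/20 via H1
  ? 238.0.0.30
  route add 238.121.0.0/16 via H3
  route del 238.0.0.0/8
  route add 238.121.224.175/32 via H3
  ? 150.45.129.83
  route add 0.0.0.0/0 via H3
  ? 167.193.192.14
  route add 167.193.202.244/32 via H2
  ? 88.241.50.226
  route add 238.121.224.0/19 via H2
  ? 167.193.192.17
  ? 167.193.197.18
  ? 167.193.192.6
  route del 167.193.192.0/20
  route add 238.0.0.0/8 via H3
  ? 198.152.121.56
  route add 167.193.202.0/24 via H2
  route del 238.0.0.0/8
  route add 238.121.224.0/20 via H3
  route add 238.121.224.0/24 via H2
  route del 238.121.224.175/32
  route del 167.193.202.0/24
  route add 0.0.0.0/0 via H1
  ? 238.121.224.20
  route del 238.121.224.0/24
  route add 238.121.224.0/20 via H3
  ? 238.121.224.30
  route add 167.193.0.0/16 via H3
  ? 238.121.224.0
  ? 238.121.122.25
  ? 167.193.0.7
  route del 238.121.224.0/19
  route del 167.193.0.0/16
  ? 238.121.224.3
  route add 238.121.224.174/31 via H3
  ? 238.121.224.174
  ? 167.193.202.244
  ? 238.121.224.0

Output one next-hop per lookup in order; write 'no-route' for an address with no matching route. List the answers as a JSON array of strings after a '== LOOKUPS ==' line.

Process each operation:
  add 238.0.0.0/8 -> H0 at depth 8
  add 167.193.192.0/20 -> H1 at depth 20
  ? 238.0.0.30  path d0:-→d1:-→d2:-→d3:-→d4:-→d5:-→d6:-→d7:-→d8:H0  best=H0
  add 238.121.0.0/16 -> H3 at depth 16
  - 238.0.0.0/8 clear@8
  add 238.121.224.175/32 -> H3 at depth 32
  ? 150.45.129.83  path d0:-→d1:-→d2:-  best=no-route
  add 0.0.0.0/0 -> H3 at depth 0
  ? 167.193.192.14  path d0:H3→d1:-→d2:-→d3:-→d4:-→d5:-→d6:-→d7:-→d8:-→d9:-→d10:-→d11:-→d12:-→d13:-→d14:-→d15:-→d16:-→d17:-→d18:-→d19:-→d20:H1  best=H1
  add 167.193.202.244/32 -> H2 at depth 32
  ? 88.241.50.226  path d0:H3  best=H3
  add 238.121.224.0/19 -> H2 at depth 19
  ? 167.193.192.17  path d0:H3→d1:-→d2:-→d3:-→d4:-→d5:-→d6:-→d7:-→d8:-→d9:-→d10:-→d11:-→d12:-→d13:-→d14:-→d15:-→d16:-→d17:-→d18:-→d19:-→d20:H1  best=H1
  ? 167.193.197.18  path d0:H3→d1:-→d2:-→d3:-→d4:-→d5:-→d6:-→d7:-→d8:-→d9:-→d10:-→d11:-→d12:-→d13:-→d14:-→d15:-→d16:-→d17:-→d18:-→d19:-→d20:H1  best=H1
  ? 167.193.192.6  path d0:H3→d1:-→d2:-→d3:-→d4:-→d5:-→d6:-→d7:-→d8:-→d9:-→d10:-→d11:-→d12:-→d13:-→d14:-→d15:-→d16:-→d17:-→d18:-→d19:-→d20:H1  best=H1
  - 167.193.192.0/20 clear@20
  add 238.0.0.0/8 -> H3 at depth 8
  ? 198.152.121.56  path d0:H3→d1:-→d2:-  best=H3
  add 167.193.202.0/24 -> H2 at depth 24
  - 238.0.0.0/8 clear@8
  add 238.121.224.0/20 -> H3 at depth 20
  add 238.121.224.0/24 -> H2 at depth 24
  - 238.121.224.175/32 clear@32
  - 167.193.202.0/24 clear@24
  add 0.0.0.0/0 -> H1 at depth 0
  ? 238.121.224.20  path d0:H1→d1:-→d2:-→d3:-→d4:-→d5:-→d6:-→d7:-→d8:-→d9:-→d10:-→d11:-→d12:-→d13:-→d14:-→d15:-→d16:H3→d17:-→d18:-→d19:H2→d20:H3→d21:-→d22:-→d23:-→d24:H2  best=H2
  - 238.121.224.0/24 clear@24
  add 238.121.224.0/20 -> H3 at depth 20
  ? 238.121.224.30  path d0:H1→d1:-→d2:-→d3:-→d4:-→d5:-→d6:-→d7:-→d8:-→d9:-→d10:-→d11:-→d12:-→d13:-→d14:-→d15:-→d16:H3→d17:-→d18:-→d19:H2→d20:H3→d21:-→d22:-→d23:-→d24:-  best=H3
  add 167.193.0.0/16 -> H3 at depth 16
  ? 238.121.224.0  path d0:H1→d1:-→d2:-→d3:-→d4:-→d5:-→d6:-→d7:-→d8:-→d9:-→d10:-→d11:-→d12:-→d13:-→d14:-→d15:-→d16:H3→d17:-→d18:-→d19:H2→d20:H3→d21:-→d22:-→d23:-→d24:-  best=H3
  ? 238.121.122.25  path d0:H1→d1:-→d2:-→d3:-→d4:-→d5:-→d6:-→d7:-→d8:-→d9:-→d10:-→d11:-→d12:-→d13:-→d14:-→d15:-→d16:H3  best=H3
  ? 167.193.0.7  path d0:H1→d1:-→d2:-→d3:-→d4:-→d5:-→d6:-→d7:-→d8:-→d9:-→d10:-→d11:-→d12:-→d13:-→d14:-→d15:-→d16:H3  best=H3
  - 238.121.224.0/19 clear@19
  - 167.193.0.0/16 clear@16
  ? 238.121.224.3  path d0:H1→d1:-→d2:-→d3:-→d4:-→d5:-→d6:-→d7:-→d8:-→d9:-→d10:-→d11:-→d12:-→d13:-→d14:-→d15:-→d16:H3→d17:-→d18:-→d19:-→d20:H3→d21:-→d22:-→d23:-→d24:-  best=H3
  add 238.121.224.174/31 -> H3 at depth 31
  ? 238.121.224.174  path d0:H1→d1:-→d2:-→d3:-→d4:-→d5:-→d6:-→d7:-→d8:-→d9:-→d10:-→d11:-→d12:-→d13:-→d14:-→d15:-→d16:H3→d17:-→d18:-→d19:-→d20:H3→d21:-→d22:-→d23:-→d24:-→d25:-→d26:-→d27:-→d28:-→d29:-→d30:-→d31:H3  best=H3
  ? 167.193.202.244  path d0:H1→d1:-→d2:-→d3:-→d4:-→d5:-→d6:-→d7:-→d8:-→d9:-→d10:-→d11:-→d12:-→d13:-→d14:-→d15:-→d16:-→d17:-→d18:-→d19:-→d20:-→d21:-→d22:-→d23:-→d24:-→d25:-→d26:-→d27:-→d28:-→d29:-→d30:-→d31:-→d32:H2  best=H2
  ? 238.121.224.0  path d0:H1→d1:-→d2:-→d3:-→d4:-→d5:-→d6:-→d7:-→d8:-→d9:-→d10:-→d11:-→d12:-→d13:-→d14:-→d15:-→d16:H3→d17:-→d18:-→d19:-→d20:H3→d21:-→d22:-→d23:-→d24:-  best=H3

== LOOKUPS ==
["H0","no-route","H1","H3","H1","H1","H1","H3","H2","H3","H3","H3","H3","H3","H3","H2","H3"]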